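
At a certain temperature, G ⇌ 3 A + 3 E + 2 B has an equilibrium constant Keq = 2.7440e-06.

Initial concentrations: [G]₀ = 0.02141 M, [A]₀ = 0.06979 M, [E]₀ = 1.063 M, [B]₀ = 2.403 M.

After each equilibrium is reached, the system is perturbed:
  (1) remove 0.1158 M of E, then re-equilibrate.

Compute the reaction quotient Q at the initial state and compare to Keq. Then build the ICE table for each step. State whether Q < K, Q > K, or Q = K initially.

Q₀ = 0.1101 vs Keq = 2.7440e-06 ⇒ Q>K, reverse
Step 1:
                    G           A           E           B
  init        0.02141     0.06979       1.063       2.403
  Δ           0.02233    -0.06699    -0.06699    -0.04466
  eq          0.04374    0.002795       0.996       2.358
  solve Keq expr → x = -0.02233; check Q = 2.7440e-06
Then remove 0.1158 M of E.
Step 2:
                    G           A           E           B
  init        0.04374    0.002795      0.8802       2.358
  Δ       -1.2110e-04  3.6331e-04  3.6331e-04  2.4220e-04
  eq          0.04362    0.003159      0.8806       2.359
  solve Keq expr → x = 1.2110e-04; check Q = 2.7440e-06

Q₀ = 0.1101; Q > K (proceeds reverse)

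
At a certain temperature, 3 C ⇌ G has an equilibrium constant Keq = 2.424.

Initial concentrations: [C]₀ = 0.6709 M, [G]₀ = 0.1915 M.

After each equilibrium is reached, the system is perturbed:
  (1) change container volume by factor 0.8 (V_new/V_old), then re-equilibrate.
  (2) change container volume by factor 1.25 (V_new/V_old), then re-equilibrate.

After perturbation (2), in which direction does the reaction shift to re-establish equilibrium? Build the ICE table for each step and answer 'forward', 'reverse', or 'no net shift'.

Q₀ = 0.6342 vs Keq = 2.424 ⇒ Q<K, forward
Step 1:
                   C          G
  init        0.6709     0.1915
  Δ          -0.1974    0.06581
  eq          0.4735     0.2573
  solve Keq expr → x = 0.06581; check Q = 2.424
Then change container volume by factor 0.8 (V_new/V_old).
Step 2:
                   C          G
  init        0.5919     0.3216
  Δ          -0.0698    0.02327
  eq          0.5221     0.3449
  solve Keq expr → x = 0.02327; check Q = 2.424
Then change container volume by factor 1.25 (V_new/V_old).
Step 3:
                   C          G
  init        0.4176     0.2759
  Δ          0.05584   -0.01861
  eq          0.4735     0.2573
  solve Keq expr → x = -0.01861; check Q = 2.424

Direction: reverse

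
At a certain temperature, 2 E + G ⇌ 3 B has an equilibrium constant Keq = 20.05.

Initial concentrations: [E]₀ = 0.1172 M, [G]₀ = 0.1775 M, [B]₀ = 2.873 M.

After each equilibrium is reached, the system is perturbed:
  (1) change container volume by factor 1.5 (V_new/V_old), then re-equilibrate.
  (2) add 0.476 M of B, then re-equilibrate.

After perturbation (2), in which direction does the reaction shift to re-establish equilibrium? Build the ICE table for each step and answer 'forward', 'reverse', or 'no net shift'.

Q₀ = 9726 vs Keq = 20.05 ⇒ Q>K, reverse
Step 1:
                    E           G           B
  init         0.1172      0.1775       2.873
  Δ            0.6739       0.337      -1.011
  eq           0.7911      0.5145       1.862
  solve Keq expr → x = -0.337; check Q = 20.05
Then change container volume by factor 1.5 (V_new/V_old).
Step 2:
                    E           G           B
  init         0.5274       0.343       1.241
  Δ                 0           0           0
  eq           0.5274       0.343       1.241
  solve Keq expr → x = 0; check Q = 20.05
Then add 0.476 M of B.
Step 3:
                    E           G           B
  init         0.5274       0.343       1.717
  Δ            0.1297     0.06486     -0.1946
  eq           0.6572      0.4078       1.523
  solve Keq expr → x = -0.06486; check Q = 20.05

Direction: reverse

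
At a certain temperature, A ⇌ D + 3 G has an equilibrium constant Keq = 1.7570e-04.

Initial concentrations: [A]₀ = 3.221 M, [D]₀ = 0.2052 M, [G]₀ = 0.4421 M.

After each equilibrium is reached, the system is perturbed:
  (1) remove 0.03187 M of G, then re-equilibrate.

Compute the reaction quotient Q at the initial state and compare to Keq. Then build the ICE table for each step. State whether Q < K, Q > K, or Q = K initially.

Q₀ = 0.005505 vs Keq = 1.7570e-04 ⇒ Q>K, reverse
Step 1:
                    A           D           G
  Initial       3.221      0.2052      0.4421
  Change      0.09015    -0.09015     -0.2705
  Equil         3.311       0.115      0.1716
  solve Keq expr → x = -0.09015; check Q = 1.7570e-04
Then remove 0.03187 M of G.
Step 2:
                    A           D           G
  Initial       3.311       0.115      0.1398
  Change    -0.009133    0.009133      0.0274
  Equil         3.302      0.1242      0.1672
  solve Keq expr → x = 0.009133; check Q = 1.7570e-04

Q₀ = 0.005505; Q > K (proceeds reverse)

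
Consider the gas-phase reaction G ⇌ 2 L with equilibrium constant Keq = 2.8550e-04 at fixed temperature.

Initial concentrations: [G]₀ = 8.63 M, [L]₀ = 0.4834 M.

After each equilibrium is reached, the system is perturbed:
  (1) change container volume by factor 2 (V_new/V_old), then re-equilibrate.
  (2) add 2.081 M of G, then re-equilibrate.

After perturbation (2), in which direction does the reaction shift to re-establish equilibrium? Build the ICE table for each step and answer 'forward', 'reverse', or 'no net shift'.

Direction: forward

Q₀ = 0.02708 vs Keq = 2.8550e-04 ⇒ Q>K, reverse
Step 1:
                   G          L
  Initial       8.63     0.4834
  Change      0.2166    -0.4331
  Equil        8.847    0.05026
  solve Keq expr → x = -0.2166; check Q = 2.8550e-04
Then change container volume by factor 2 (V_new/V_old).
Step 2:
                   G          L
  Initial      4.423    0.02513
  Change   -0.005194    0.01039
  Equil        4.418    0.03552
  solve Keq expr → x = 0.005194; check Q = 2.8550e-04
Then add 2.081 M of G.
Step 3:
                   G          L
  Initial      6.499    0.03552
  Change   -0.003774   0.007547
  Equil        6.495    0.04306
  solve Keq expr → x = 0.003774; check Q = 2.8550e-04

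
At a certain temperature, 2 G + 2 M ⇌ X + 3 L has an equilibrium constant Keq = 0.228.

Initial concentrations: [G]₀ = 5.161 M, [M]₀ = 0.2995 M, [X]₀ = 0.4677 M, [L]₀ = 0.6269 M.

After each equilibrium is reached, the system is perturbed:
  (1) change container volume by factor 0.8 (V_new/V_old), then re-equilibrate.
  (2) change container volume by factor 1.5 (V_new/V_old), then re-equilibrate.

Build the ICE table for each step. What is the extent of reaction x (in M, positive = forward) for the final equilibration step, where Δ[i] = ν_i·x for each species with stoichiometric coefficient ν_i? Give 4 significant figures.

x = 0 M

Q₀ = 0.04823 vs Keq = 0.228 ⇒ Q<K, forward
Step 1:
                  G         M         X         L
  I           5.161    0.2995    0.4677    0.6269
  C        -0.09746  -0.09746   0.04873    0.1462
  E           5.064     0.202    0.5164    0.7731
  solve Keq expr → x = 0.04873; check Q = 0.228
Then change container volume by factor 0.8 (V_new/V_old).
Step 2:
                  G         M         X         L
  I           6.329    0.2525    0.6455    0.9664
  C               0         0         0         0
  E           6.329    0.2525    0.6455    0.9664
  solve Keq expr → x = 0; check Q = 0.228
Then change container volume by factor 1.5 (V_new/V_old).
Step 3:
                  G         M         X         L
  I            4.22    0.1684    0.4304    0.6442
  C               0         0         0         0
  E            4.22    0.1684    0.4304    0.6442
  solve Keq expr → x = 0; check Q = 0.228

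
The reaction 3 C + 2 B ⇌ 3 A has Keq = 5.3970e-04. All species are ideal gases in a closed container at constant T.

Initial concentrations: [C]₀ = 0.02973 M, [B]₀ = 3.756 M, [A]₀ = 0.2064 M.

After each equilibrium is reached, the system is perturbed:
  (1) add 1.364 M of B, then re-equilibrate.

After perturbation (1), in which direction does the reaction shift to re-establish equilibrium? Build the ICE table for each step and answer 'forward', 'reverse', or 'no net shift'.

Direction: forward

Q₀ = 23.72 vs Keq = 5.3970e-04 ⇒ Q>K, reverse
Step 1:
                   C          B          A
  Initial    0.02973      3.756     0.2064
  Change      0.1669     0.1113    -0.1669
  Equil       0.1967      3.867    0.03945
  solve Keq expr → x = -0.05565; check Q = 5.3970e-04
Then add 1.364 M of B.
Step 2:
                   C          B          A
  Initial     0.1967      5.231    0.03945
  Change   -0.007046  -0.004697   0.007046
  Equil       0.1896      5.227     0.0465
  solve Keq expr → x = 0.002349; check Q = 5.3970e-04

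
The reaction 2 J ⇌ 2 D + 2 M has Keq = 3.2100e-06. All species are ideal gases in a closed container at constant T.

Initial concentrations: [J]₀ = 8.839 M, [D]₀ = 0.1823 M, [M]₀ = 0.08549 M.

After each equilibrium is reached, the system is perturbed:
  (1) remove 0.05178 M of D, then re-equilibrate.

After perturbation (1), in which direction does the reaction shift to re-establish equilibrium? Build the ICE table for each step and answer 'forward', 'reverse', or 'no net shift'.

Direction: forward

Q₀ = 3.1088e-06 vs Keq = 3.2100e-06 ⇒ Q<K, forward
Step 1:
                   J          D          M
  I            8.839     0.1823    0.08549
  C       -9.2988e-04 9.2988e-04 9.2988e-04
  E            8.838     0.1832    0.08642
  solve Keq expr → x = 4.6494e-04; check Q = 3.2100e-06
Then remove 0.05178 M of D.
Step 2:
                   J          D          M
  I            8.838     0.1314    0.08642
  C         -0.01877    0.01877    0.01877
  E            8.819     0.1502     0.1052
  solve Keq expr → x = 0.009384; check Q = 3.2100e-06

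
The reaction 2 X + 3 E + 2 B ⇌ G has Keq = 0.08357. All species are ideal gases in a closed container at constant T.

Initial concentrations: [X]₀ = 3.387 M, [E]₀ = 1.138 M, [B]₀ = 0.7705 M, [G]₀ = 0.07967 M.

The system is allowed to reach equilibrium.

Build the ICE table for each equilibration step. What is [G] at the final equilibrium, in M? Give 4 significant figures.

[G]_eq = 0.1756 M

Q₀ = 0.007938 vs Keq = 0.08357 ⇒ Q<K, forward
Step 1:
                  X         E         B         G
  I           3.387     1.138    0.7705   0.07967
  C         -0.1918   -0.2878   -0.1918   0.09592
  E           3.195    0.8502    0.5787    0.1756
  solve Keq expr → x = 0.09592; check Q = 0.08357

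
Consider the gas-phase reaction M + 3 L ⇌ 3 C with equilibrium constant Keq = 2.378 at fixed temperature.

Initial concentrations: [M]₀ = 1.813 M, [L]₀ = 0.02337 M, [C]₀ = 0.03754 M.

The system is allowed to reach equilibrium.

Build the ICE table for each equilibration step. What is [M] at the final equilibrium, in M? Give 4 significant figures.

[M]_eq = 1.813 M

Q₀ = 2.286 vs Keq = 2.378 ⇒ Q<K, forward
Step 1:
                   M          L          C
  I            1.813    0.02337    0.03754
  C       -6.2872e-05 -1.8862e-04 1.8862e-04
  E            1.813    0.02318    0.03773
  solve Keq expr → x = 6.2872e-05; check Q = 2.378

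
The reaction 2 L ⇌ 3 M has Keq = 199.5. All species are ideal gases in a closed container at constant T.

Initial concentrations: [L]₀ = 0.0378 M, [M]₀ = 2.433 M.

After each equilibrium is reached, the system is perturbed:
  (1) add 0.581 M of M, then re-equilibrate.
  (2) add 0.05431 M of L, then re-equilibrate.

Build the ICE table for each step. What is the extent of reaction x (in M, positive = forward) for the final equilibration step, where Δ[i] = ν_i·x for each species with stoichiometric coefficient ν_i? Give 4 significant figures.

x = 0.02156 M

Q₀ = 1.0080e+04 vs Keq = 199.5 ⇒ Q>K, reverse
Step 1:
                  L         M
  I          0.0378     2.433
  C           0.186    -0.279
  E          0.2238     2.154
  solve Keq expr → x = -0.09301; check Q = 199.5
Then add 0.581 M of M.
Step 2:
                  L         M
  I          0.2238     2.735
  C         0.07648   -0.1147
  E          0.3003      2.62
  solve Keq expr → x = -0.03824; check Q = 199.5
Then add 0.05431 M of L.
Step 3:
                  L         M
  I          0.3546      2.62
  C        -0.04312   0.06468
  E          0.3115     2.685
  solve Keq expr → x = 0.02156; check Q = 199.5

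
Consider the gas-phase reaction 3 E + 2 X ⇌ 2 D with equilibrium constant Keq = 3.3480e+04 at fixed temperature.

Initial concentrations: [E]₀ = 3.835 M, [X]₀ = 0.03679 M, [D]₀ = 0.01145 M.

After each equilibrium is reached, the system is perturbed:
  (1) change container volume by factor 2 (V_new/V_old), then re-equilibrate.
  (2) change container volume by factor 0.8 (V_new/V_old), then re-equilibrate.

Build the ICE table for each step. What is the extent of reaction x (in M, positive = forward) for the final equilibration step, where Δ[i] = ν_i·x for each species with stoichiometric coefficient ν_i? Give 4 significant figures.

Q₀ = 0.001717 vs Keq = 3.3480e+04 ⇒ Q<K, forward
Step 1:
                  E         X         D
  I           3.835   0.03679   0.01145
  C        -0.05513  -0.03675   0.03675
  E            3.78 3.5849e-05    0.0482
  solve Keq expr → x = 0.01838; check Q = 3.3480e+04
Then change container volume by factor 2 (V_new/V_old).
Step 2:
                  E         X         D
  I            1.89 1.7924e-05    0.0241
  C       4.9054e-05 3.2703e-05 -3.2703e-05
  E            1.89 5.0627e-05   0.02407
  solve Keq expr → x = -1.6351e-05; check Q = 3.3480e+04
Then change container volume by factor 0.8 (V_new/V_old).
Step 3:
                  E         X         D
  I           2.362 6.3284e-05   0.03009
  C       -2.6961e-05 -1.7974e-05 1.7974e-05
  E           2.362 4.5310e-05    0.0301
  solve Keq expr → x = 8.9869e-06; check Q = 3.3480e+04

x = 8.9869e-06 M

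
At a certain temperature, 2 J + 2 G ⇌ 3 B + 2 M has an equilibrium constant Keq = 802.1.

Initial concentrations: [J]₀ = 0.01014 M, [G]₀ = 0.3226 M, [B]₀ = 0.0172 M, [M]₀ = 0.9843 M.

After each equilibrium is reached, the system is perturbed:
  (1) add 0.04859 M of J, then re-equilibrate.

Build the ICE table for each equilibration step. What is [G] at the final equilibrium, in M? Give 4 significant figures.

Q₀ = 0.4607 vs Keq = 802.1 ⇒ Q<K, forward
Step 1:
                   J          G          B          M
  Initial    0.01014     0.3226     0.0172     0.9843
  Change   -0.009514  -0.009514    0.01427   0.009514
  Equil   6.2575e-04     0.3131    0.03147     0.9938
  solve Keq expr → x = 0.004757; check Q = 802.1
Then add 0.04859 M of J.
Step 2:
                   J          G          B          M
  Initial    0.04922     0.3131    0.03147     0.9938
  Change    -0.04496   -0.04496    0.06744    0.04496
  Equil     0.004255     0.2681    0.09891      1.039
  solve Keq expr → x = 0.02248; check Q = 802.1

[G]_eq = 0.2681 M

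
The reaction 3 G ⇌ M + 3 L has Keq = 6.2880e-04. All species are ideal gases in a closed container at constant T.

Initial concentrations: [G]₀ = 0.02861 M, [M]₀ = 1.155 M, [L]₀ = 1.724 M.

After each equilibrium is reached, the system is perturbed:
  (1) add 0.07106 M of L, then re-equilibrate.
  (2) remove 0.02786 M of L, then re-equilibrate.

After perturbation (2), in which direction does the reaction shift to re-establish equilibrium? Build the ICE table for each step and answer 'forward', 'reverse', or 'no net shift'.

Q₀ = 2.5272e+05 vs Keq = 6.2880e-04 ⇒ Q>K, reverse
Step 1:
                  G         M         L
  I         0.02861     1.155     1.724
  C           1.565   -0.5217    -1.565
  E           1.594    0.6333     0.159
  solve Keq expr → x = -0.5217; check Q = 6.2880e-04
Then add 0.07106 M of L.
Step 2:
                  G         M         L
  I           1.594    0.6333      0.23
  C         0.06292  -0.02097  -0.06292
  E           1.657    0.6124    0.1671
  solve Keq expr → x = -0.02097; check Q = 6.2880e-04
Then remove 0.02786 M of L.
Step 3:
                  G         M         L
  I           1.657    0.6124    0.1393
  C        -0.02464  0.008215   0.02464
  E           1.632    0.6206    0.1639
  solve Keq expr → x = 0.008215; check Q = 6.2880e-04

Direction: forward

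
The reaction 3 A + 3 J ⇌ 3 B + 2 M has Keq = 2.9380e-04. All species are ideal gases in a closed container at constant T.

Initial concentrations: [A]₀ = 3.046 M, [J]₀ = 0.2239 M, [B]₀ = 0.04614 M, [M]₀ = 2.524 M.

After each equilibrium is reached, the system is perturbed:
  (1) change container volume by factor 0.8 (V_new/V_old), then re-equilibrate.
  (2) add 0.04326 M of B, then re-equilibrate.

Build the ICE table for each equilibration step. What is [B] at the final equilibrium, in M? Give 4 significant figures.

Q₀ = 0.001973 vs Keq = 2.9380e-04 ⇒ Q>K, reverse
Step 1:
                   A          J          B          M
  Initial      3.046     0.2239    0.04614      2.524
  Change     0.01931    0.01931   -0.01931   -0.01288
  Equil        3.065     0.2432    0.02683      2.511
  solve Keq expr → x = -0.006438; check Q = 2.9380e-04
Then change container volume by factor 0.8 (V_new/V_old).
Step 2:
                   A          J          B          M
  Initial      3.832      0.304    0.03353      3.139
  Change   -0.002285  -0.002285   0.002285   0.001523
  Equil        3.829     0.3017    0.03582       3.14
  solve Keq expr → x = 7.6163e-04; check Q = 2.9380e-04
Then add 0.04326 M of B.
Step 3:
                   A          J          B          M
  Initial      3.829     0.3017    0.07908       3.14
  Change     0.03811    0.03811   -0.03811   -0.02541
  Equil        3.867     0.3398    0.04097      3.115
  solve Keq expr → x = -0.0127; check Q = 2.9380e-04

[B]_eq = 0.04097 M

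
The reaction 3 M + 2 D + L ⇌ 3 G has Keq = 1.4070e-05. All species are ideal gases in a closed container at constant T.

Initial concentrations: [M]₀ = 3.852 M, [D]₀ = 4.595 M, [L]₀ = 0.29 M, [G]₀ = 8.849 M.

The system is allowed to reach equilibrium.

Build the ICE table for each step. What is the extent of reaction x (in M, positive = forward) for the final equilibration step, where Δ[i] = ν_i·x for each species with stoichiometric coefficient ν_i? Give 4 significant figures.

x = -2.399 M

Q₀ = 1.98 vs Keq = 1.4070e-05 ⇒ Q>K, reverse
Step 1:
                   M          D          L          G
  I            3.852      4.595       0.29      8.849
  C            7.198      4.798      2.399     -7.198
  E            11.05      9.393      2.689      1.651
  solve Keq expr → x = -2.399; check Q = 1.4070e-05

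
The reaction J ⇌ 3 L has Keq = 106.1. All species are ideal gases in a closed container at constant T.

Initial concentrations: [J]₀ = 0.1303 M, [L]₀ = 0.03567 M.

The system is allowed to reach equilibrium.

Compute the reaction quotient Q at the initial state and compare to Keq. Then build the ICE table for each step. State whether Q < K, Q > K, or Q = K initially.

Q₀ = 3.4831e-04; Q < K (proceeds forward)

Q₀ = 3.4831e-04 vs Keq = 106.1 ⇒ Q<K, forward
Step 1:
                    J           L
  Initial      0.1303     0.03567
  Change      -0.1296      0.3887
  Equil    7.2050e-04      0.4244
  solve Keq expr → x = 0.1296; check Q = 106.1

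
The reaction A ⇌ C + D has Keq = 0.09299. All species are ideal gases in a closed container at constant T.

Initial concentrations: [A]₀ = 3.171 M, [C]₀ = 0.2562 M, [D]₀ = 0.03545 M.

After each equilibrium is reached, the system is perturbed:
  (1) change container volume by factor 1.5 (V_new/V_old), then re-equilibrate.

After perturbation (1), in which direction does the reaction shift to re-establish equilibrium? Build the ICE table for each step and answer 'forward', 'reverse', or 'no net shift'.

Direction: forward

Q₀ = 0.002864 vs Keq = 0.09299 ⇒ Q<K, forward
Step 1:
                    A           C           D
  I             3.171      0.2562     0.03545
  C           -0.3758      0.3758      0.3758
  E             2.795       0.632      0.4113
  solve Keq expr → x = 0.3758; check Q = 0.09299
Then change container volume by factor 1.5 (V_new/V_old).
Step 2:
                    A           C           D
  I             1.863      0.4213      0.2742
  C          -0.06748     0.06748     0.06748
  E             1.796      0.4888      0.3417
  solve Keq expr → x = 0.06748; check Q = 0.09299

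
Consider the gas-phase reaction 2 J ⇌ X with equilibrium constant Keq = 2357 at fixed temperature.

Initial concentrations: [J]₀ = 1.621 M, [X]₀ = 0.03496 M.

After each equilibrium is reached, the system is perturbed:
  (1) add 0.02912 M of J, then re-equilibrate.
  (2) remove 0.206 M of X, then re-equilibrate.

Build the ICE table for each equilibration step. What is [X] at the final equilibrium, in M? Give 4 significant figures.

[X]_eq = 0.6457 M

Q₀ = 0.0133 vs Keq = 2357 ⇒ Q<K, forward
Step 1:
                   J          X
  I            1.621    0.03496
  C           -1.602     0.8011
  E          0.01883      0.836
  solve Keq expr → x = 0.8011; check Q = 2357
Then add 0.02912 M of J.
Step 2:
                   J          X
  I          0.04795      0.836
  C         -0.02896    0.01448
  E            0.019     0.8505
  solve Keq expr → x = 0.01448; check Q = 2357
Then remove 0.206 M of X.
Step 3:
                   J          X
  I            0.019     0.6445
  C        -0.002444   0.001222
  E          0.01655     0.6457
  solve Keq expr → x = 0.001222; check Q = 2357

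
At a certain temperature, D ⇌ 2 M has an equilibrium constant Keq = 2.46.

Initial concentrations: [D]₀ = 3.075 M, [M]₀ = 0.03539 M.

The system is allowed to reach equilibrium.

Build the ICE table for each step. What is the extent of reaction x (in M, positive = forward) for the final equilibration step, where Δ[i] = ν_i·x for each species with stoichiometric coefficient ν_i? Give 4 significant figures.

Q₀ = 4.0730e-04 vs Keq = 2.46 ⇒ Q<K, forward
Step 1:
                   D          M
  Initial      3.075    0.03539
  Change      -1.088      2.176
  Equil        1.987      2.211
  solve Keq expr → x = 1.088; check Q = 2.46

x = 1.088 M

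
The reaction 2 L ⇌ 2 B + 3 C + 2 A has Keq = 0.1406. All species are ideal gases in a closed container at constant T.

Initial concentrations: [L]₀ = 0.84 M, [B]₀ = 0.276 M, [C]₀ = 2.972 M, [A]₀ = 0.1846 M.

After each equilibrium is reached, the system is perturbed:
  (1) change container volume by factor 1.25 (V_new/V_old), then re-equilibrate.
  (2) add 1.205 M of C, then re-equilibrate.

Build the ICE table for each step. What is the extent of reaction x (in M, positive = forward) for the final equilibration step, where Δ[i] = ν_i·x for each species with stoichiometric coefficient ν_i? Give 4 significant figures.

x = -0.02571 M

Q₀ = 0.09658 vs Keq = 0.1406 ⇒ Q<K, forward
Step 1:
                  L         B         C         A
  I            0.84     0.276     2.972    0.1846
  C        -0.01765   0.01765   0.02647   0.01765
  E          0.8224    0.2936     2.998    0.2022
  solve Keq expr → x = 0.008823; check Q = 0.1406
Then change container volume by factor 1.25 (V_new/V_old).
Step 2:
                  L         B         C         A
  I          0.6579    0.2349     2.399    0.1618
  C        -0.04727   0.04727    0.0709   0.04727
  E          0.6106    0.2822      2.47    0.2091
  solve Keq expr → x = 0.02363; check Q = 0.1406
Then add 1.205 M of C.
Step 3:
                  L         B         C         A
  I          0.6106    0.2822     3.675    0.2091
  C         0.05141  -0.05141  -0.07712  -0.05141
  E           0.662    0.2308     3.598    0.1576
  solve Keq expr → x = -0.02571; check Q = 0.1406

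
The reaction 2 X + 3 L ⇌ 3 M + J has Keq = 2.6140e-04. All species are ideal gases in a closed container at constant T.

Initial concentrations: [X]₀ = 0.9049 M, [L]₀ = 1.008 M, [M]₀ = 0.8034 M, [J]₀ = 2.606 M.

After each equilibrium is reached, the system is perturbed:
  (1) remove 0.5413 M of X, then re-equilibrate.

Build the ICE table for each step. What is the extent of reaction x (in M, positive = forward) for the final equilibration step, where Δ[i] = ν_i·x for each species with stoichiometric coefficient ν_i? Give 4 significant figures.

Q₀ = 1.611 vs Keq = 2.6140e-04 ⇒ Q>K, reverse
Step 1:
                   X          L          M          J
  I           0.9049      1.008     0.8034      2.606
  C           0.4681     0.7021    -0.7021     -0.234
  E            1.373       1.71     0.1013      2.372
  solve Keq expr → x = -0.234; check Q = 2.6140e-04
Then remove 0.5413 M of X.
Step 2:
                   X          L          M          J
  I           0.8317       1.71     0.1013      2.372
  C          0.01768    0.02652   -0.02652  -0.008839
  E           0.8494      1.737    0.07477      2.363
  solve Keq expr → x = -0.008839; check Q = 2.6140e-04

x = -0.008839 M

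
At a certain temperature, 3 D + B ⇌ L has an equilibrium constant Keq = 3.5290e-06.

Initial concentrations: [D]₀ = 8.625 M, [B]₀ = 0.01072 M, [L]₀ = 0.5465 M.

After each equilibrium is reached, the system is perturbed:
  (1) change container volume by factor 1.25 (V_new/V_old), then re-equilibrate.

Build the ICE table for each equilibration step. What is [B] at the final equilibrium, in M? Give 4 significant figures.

[B]_eq = 0.4449 M

Q₀ = 0.07945 vs Keq = 3.5290e-06 ⇒ Q>K, reverse
Step 1:
                   D          B          L
  init         8.625    0.01072     0.5465
  Δ            1.633     0.5444    -0.5444
  eq           10.26     0.5551   0.002115
  solve Keq expr → x = -0.5444; check Q = 3.5290e-06
Then change container volume by factor 1.25 (V_new/V_old).
Step 2:
                   D          B          L
  init         8.207     0.4441   0.001692
  Δ         0.002469 8.2316e-04 -8.2316e-04
  eq           8.209     0.4449 8.6854e-04
  solve Keq expr → x = -8.2316e-04; check Q = 3.5290e-06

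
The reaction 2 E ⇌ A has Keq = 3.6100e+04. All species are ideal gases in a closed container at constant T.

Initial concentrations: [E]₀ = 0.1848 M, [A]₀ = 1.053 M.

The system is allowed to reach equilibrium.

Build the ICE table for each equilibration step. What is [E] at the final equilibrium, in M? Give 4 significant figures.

[E]_eq = 0.005626 M

Q₀ = 30.83 vs Keq = 3.6100e+04 ⇒ Q<K, forward
Step 1:
                    E           A
  Initial      0.1848       1.053
  Change      -0.1792     0.08959
  Equil      0.005626       1.143
  solve Keq expr → x = 0.08959; check Q = 3.6100e+04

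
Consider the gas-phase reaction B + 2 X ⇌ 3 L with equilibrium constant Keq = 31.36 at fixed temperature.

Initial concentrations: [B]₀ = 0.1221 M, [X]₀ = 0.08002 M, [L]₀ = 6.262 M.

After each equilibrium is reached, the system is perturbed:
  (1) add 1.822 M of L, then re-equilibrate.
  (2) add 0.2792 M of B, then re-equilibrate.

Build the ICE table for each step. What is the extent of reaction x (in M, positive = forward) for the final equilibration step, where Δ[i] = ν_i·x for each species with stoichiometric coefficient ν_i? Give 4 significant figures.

x = 0.05076 M

Q₀ = 3.1407e+05 vs Keq = 31.36 ⇒ Q>K, reverse
Step 1:
                   B          X          L
  I           0.1221    0.08002      6.262
  C           0.7406      1.481     -2.222
  E           0.8627      1.561       4.04
  solve Keq expr → x = -0.7406; check Q = 31.36
Then add 1.822 M of L.
Step 2:
                   B          X          L
  I           0.8627      1.561      5.862
  C           0.2275     0.4549    -0.6824
  E             1.09      2.016       5.18
  solve Keq expr → x = -0.2275; check Q = 31.36
Then add 0.2792 M of B.
Step 3:
                   B          X          L
  I            1.369      2.016       5.18
  C         -0.05076    -0.1015     0.1523
  E            1.319      1.915      5.332
  solve Keq expr → x = 0.05076; check Q = 31.36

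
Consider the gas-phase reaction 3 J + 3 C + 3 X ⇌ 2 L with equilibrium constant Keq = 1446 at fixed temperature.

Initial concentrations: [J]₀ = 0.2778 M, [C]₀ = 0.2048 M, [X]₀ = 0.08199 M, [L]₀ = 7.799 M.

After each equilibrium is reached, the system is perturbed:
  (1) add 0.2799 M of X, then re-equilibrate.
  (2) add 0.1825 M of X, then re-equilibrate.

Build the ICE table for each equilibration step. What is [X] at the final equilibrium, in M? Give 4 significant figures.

[X]_eq = 0.9143 M

Q₀ = 5.9925e+08 vs Keq = 1446 ⇒ Q>K, reverse
Step 1:
                  J         C         X         L
  Initial    0.2778    0.2048   0.08199     7.799
  Change     0.5129    0.5129    0.5129   -0.3419
  Equil      0.7907    0.7177    0.5949     7.457
  solve Keq expr → x = -0.171; check Q = 1446
Then add 0.2799 M of X.
Step 2:
                  J         C         X         L
  Initial    0.7907    0.7177    0.8748     7.457
  Change   -0.09386  -0.09386  -0.09386   0.06258
  Equil      0.6968    0.6238    0.7809      7.52
  solve Keq expr → x = 0.03129; check Q = 1446
Then add 0.1825 M of X.
Step 3:
                  J         C         X         L
  Initial    0.6968    0.6238    0.9634      7.52
  Change   -0.04905  -0.04905  -0.04905    0.0327
  Equil      0.6478    0.5748    0.9143     7.552
  solve Keq expr → x = 0.01635; check Q = 1446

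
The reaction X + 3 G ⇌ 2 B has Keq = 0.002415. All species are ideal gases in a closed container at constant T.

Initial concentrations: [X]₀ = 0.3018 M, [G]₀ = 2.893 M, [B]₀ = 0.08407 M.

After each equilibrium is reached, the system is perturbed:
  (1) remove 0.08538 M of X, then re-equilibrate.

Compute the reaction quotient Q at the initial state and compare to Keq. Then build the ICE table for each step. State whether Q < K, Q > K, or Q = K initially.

Q₀ = 9.6720e-04; Q < K (proceeds forward)

Q₀ = 9.6720e-04 vs Keq = 0.002415 ⇒ Q<K, forward
Step 1:
                   X          G          B
  Initial     0.3018      2.893    0.08407
  Change    -0.02013    -0.0604    0.04027
  Equil       0.2817      2.833     0.1243
  solve Keq expr → x = 0.02013; check Q = 0.002415
Then remove 0.08538 M of X.
Step 2:
                   X          G          B
  Initial     0.1963      2.833     0.1243
  Change    0.008452    0.02536    -0.0169
  Equil       0.2047      2.858     0.1074
  solve Keq expr → x = -0.008452; check Q = 0.002415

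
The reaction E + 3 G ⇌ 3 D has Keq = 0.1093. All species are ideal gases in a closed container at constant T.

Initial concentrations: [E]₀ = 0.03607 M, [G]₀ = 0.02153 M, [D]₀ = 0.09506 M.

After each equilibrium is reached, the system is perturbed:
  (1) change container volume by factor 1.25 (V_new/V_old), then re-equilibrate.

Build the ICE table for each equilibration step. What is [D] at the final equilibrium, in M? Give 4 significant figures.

Q₀ = 2386 vs Keq = 0.1093 ⇒ Q>K, reverse
Step 1:
                   E          G          D
  I          0.03607    0.02153    0.09506
  C          0.02551    0.07654   -0.07654
  E          0.06158    0.09807    0.01852
  solve Keq expr → x = -0.02551; check Q = 0.1093
Then change container volume by factor 1.25 (V_new/V_old).
Step 2:
                   E          G          D
  I          0.04927    0.07846    0.01481
  C       2.9336e-04 8.8008e-04 -8.8008e-04
  E          0.04956    0.07934    0.01393
  solve Keq expr → x = -2.9336e-04; check Q = 0.1093

[D]_eq = 0.01393 M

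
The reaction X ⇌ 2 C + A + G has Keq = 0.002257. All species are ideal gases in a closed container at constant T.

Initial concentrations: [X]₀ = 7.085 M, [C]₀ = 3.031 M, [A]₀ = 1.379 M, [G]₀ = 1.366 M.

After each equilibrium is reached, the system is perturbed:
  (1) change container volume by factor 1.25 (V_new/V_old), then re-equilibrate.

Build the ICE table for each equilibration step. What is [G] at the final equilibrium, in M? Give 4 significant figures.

[G]_eq = 0.1909 M

Q₀ = 2.443 vs Keq = 0.002257 ⇒ Q>K, reverse
Step 1:
                    X           C           A           G
  I             7.085       3.031       1.379       1.366
  C             1.173      -2.346      -1.173      -1.173
  E             8.258      0.6849      0.2059      0.1929
  solve Keq expr → x = -1.173; check Q = 0.002257
Then change container volume by factor 1.25 (V_new/V_old).
Step 2:
                    X           C           A           G
  I             6.606      0.5479      0.1648      0.1544
  C          -0.03658     0.07316     0.03658     0.03658
  E              6.57      0.6211      0.2013      0.1909
  solve Keq expr → x = 0.03658; check Q = 0.002257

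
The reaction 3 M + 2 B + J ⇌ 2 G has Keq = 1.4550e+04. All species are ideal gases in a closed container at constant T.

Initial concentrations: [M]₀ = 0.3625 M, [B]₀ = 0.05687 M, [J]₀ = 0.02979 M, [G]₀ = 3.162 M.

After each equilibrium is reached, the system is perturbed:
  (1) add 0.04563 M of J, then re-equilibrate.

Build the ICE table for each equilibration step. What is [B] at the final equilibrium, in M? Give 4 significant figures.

[B]_eq = 0.1743 M

Q₀ = 2.1785e+06 vs Keq = 1.4550e+04 ⇒ Q>K, reverse
Step 1:
                  M         B         J         G
  I          0.3625   0.05687   0.02979     3.162
  C          0.2009    0.1339   0.06697   -0.1339
  E          0.5634    0.1908   0.09676     3.028
  solve Keq expr → x = -0.06697; check Q = 1.4550e+04
Then add 0.04563 M of J.
Step 2:
                  M         B         J         G
  I          0.5634    0.1908    0.1424     3.028
  C        -0.02476  -0.01651 -0.008253   0.01651
  E          0.5387    0.1743    0.1341     3.045
  solve Keq expr → x = 0.008253; check Q = 1.4550e+04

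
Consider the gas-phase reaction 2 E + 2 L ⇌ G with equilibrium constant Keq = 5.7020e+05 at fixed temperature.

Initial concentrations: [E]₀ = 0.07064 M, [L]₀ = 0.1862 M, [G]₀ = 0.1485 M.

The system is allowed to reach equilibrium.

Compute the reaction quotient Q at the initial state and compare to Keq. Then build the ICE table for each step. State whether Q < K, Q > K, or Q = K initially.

Q₀ = 858.4; Q < K (proceeds forward)

Q₀ = 858.4 vs Keq = 5.7020e+05 ⇒ Q<K, forward
Step 1:
                  E         L         G
  init      0.07064    0.1862    0.1485
  Δ        -0.06595  -0.06595   0.03297
  eq       0.004691    0.1203    0.1815
  solve Keq expr → x = 0.03297; check Q = 5.7020e+05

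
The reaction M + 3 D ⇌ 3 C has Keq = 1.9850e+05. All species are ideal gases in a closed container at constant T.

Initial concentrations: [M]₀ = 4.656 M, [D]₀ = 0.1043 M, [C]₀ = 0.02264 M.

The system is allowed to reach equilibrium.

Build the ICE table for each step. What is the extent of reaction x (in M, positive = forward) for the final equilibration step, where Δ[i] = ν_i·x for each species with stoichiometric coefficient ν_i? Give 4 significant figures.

Q₀ = 0.002197 vs Keq = 1.9850e+05 ⇒ Q<K, forward
Step 1:
                  M         D         C
  I           4.656    0.1043   0.02264
  C        -0.03434    -0.103     0.103
  E           4.622  0.001293    0.1256
  solve Keq expr → x = 0.03434; check Q = 1.9850e+05

x = 0.03434 M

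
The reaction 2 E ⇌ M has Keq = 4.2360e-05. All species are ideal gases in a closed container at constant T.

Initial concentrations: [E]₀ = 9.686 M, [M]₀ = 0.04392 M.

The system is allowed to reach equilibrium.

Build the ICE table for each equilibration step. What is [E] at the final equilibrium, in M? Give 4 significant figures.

Q₀ = 4.6814e-04 vs Keq = 4.2360e-05 ⇒ Q>K, reverse
Step 1:
                   E          M
  Initial      9.686    0.04392
  Change     0.07976   -0.03988
  Equil        9.766    0.00404
  solve Keq expr → x = -0.03988; check Q = 4.2360e-05

[E]_eq = 9.766 M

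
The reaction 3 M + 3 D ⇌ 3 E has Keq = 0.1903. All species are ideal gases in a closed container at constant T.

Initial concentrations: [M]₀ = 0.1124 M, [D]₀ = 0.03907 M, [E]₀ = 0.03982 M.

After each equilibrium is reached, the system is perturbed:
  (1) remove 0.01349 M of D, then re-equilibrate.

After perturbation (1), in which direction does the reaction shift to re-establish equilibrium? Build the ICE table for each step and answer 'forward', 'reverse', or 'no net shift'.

Q₀ = 745.5 vs Keq = 0.1903 ⇒ Q>K, reverse
Step 1:
                    M           D           E
  Initial      0.1124     0.03907     0.03982
  Change       0.0337      0.0337     -0.0337
  Equil        0.1461     0.07277    0.006116
  solve Keq expr → x = -0.01123; check Q = 0.1903
Then remove 0.01349 M of D.
Step 2:
                    M           D           E
  Initial      0.1461     0.05928    0.006116
  Change     0.001013    0.001013   -0.001013
  Equil        0.1471      0.0603    0.005102
  solve Keq expr → x = -3.3779e-04; check Q = 0.1903

Direction: reverse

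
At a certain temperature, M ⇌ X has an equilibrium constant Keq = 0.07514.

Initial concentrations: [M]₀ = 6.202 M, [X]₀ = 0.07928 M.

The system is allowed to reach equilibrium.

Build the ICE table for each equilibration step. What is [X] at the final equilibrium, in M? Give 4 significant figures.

Q₀ = 0.01278 vs Keq = 0.07514 ⇒ Q<K, forward
Step 1:
                    M           X
  Initial       6.202     0.07928
  Change      -0.3597      0.3597
  Equil         5.842       0.439
  solve Keq expr → x = 0.3597; check Q = 0.07514

[X]_eq = 0.439 M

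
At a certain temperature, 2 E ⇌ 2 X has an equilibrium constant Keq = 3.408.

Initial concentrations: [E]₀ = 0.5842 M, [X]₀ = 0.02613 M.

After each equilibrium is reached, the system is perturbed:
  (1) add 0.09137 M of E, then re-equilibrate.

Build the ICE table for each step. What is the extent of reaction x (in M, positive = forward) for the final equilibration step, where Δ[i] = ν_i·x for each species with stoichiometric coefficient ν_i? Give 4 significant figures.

Q₀ = 0.002001 vs Keq = 3.408 ⇒ Q<K, forward
Step 1:
                    E           X
  I            0.5842     0.02613
  C           -0.3698      0.3698
  E            0.2144      0.3959
  solve Keq expr → x = 0.1849; check Q = 3.408
Then add 0.09137 M of E.
Step 2:
                    E           X
  I            0.3058      0.3959
  C          -0.05927     0.05927
  E            0.2465      0.4552
  solve Keq expr → x = 0.02963; check Q = 3.408

x = 0.02963 M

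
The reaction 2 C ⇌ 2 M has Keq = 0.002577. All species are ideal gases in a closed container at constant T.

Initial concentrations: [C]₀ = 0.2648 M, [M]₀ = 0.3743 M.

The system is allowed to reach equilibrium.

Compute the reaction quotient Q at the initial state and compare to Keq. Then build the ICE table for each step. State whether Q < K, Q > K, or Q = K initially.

Q₀ = 1.998; Q > K (proceeds reverse)

Q₀ = 1.998 vs Keq = 0.002577 ⇒ Q>K, reverse
Step 1:
                    C           M
  Initial      0.2648      0.3743
  Change       0.3434     -0.3434
  Equil        0.6082     0.03088
  solve Keq expr → x = -0.1717; check Q = 0.002577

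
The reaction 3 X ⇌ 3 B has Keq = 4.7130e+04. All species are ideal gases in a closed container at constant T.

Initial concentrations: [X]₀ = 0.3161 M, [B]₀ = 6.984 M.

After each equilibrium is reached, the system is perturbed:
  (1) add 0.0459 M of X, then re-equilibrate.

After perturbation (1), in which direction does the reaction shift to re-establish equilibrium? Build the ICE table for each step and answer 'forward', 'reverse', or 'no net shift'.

Direction: forward

Q₀ = 1.0785e+04 vs Keq = 4.7130e+04 ⇒ Q<K, forward
Step 1:
                    X           B
  I            0.3161       6.984
  C           -0.1194      0.1194
  E            0.1967       7.103
  solve Keq expr → x = 0.03982; check Q = 4.7130e+04
Then add 0.0459 M of X.
Step 2:
                    X           B
  I            0.2426       7.103
  C          -0.04466     0.04466
  E            0.1979       7.148
  solve Keq expr → x = 0.01489; check Q = 4.7130e+04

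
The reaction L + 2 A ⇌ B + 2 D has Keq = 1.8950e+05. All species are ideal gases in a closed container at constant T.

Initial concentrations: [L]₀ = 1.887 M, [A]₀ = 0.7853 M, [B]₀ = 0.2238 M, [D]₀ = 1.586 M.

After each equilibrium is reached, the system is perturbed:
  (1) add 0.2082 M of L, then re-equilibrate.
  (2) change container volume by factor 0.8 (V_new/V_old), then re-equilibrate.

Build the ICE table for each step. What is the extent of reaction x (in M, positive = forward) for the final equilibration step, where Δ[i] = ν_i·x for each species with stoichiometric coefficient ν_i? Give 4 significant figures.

x = 0 M

Q₀ = 0.4838 vs Keq = 1.8950e+05 ⇒ Q<K, forward
Step 1:
                   L          A          B          D
  init         1.887     0.7853     0.2238      1.586
  Δ          -0.3909    -0.7818     0.3909     0.7818
  eq           1.496   0.003487     0.6147      2.368
  solve Keq expr → x = 0.3909; check Q = 1.8950e+05
Then add 0.2082 M of L.
Step 2:
                   L          A          B          D
  init         1.704   0.003487     0.6147      2.368
  Δ       -1.0960e-04 -2.1920e-04 1.0960e-04 2.1920e-04
  eq           1.704   0.003267     0.6148      2.368
  solve Keq expr → x = 1.0960e-04; check Q = 1.8950e+05
Then change container volume by factor 0.8 (V_new/V_old).
Step 3:
                   L          A          B          D
  init          2.13   0.004084     0.7685       2.96
  Δ                0          0          0          0
  eq            2.13   0.004084     0.7685       2.96
  solve Keq expr → x = 0; check Q = 1.8950e+05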